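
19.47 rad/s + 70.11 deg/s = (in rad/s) 20.69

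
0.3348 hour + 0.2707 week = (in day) 1.909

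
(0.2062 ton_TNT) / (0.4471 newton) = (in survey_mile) 1.199e+06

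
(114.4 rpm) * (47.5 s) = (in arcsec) 1.174e+08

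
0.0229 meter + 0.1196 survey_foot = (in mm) 59.35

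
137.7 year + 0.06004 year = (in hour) 1.207e+06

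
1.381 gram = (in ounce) 0.04871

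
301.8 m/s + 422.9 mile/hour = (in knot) 954.1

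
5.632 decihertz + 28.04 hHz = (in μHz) 2.805e+09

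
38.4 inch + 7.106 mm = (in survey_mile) 0.0006105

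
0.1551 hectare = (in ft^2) 1.669e+04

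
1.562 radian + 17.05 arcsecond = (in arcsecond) 3.222e+05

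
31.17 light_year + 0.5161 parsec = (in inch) 1.224e+19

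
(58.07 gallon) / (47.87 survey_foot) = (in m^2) 0.01507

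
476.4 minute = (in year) 0.0009064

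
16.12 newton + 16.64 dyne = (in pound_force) 3.624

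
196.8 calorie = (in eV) 5.139e+21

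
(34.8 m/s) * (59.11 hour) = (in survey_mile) 4601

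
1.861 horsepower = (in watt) 1388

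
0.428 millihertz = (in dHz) 0.00428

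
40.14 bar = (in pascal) 4.014e+06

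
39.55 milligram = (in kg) 3.955e-05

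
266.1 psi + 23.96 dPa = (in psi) 266.1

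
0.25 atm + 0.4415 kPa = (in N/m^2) 2.577e+04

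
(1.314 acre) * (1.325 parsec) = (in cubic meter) 2.174e+20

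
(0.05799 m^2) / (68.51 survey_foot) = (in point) 7.872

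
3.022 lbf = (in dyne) 1.344e+06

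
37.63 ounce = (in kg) 1.067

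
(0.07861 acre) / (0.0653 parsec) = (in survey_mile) 9.81e-17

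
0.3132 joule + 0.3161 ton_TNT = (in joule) 1.323e+09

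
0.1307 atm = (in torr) 99.33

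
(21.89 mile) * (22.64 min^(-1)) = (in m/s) 1.329e+04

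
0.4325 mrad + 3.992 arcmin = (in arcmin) 5.479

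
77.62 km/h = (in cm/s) 2156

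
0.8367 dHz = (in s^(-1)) 0.08367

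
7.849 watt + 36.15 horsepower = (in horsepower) 36.16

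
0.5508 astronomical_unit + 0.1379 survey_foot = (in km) 8.24e+07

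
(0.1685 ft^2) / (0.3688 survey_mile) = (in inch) 0.001038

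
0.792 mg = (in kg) 7.92e-07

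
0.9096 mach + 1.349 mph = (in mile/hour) 694.2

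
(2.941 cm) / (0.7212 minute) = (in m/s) 0.0006797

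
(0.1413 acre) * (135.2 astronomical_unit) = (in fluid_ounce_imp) 4.07e+20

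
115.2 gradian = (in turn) 0.288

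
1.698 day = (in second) 1.467e+05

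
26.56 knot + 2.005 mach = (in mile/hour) 1558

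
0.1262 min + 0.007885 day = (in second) 688.8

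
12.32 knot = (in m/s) 6.338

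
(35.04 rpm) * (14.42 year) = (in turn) 2.656e+08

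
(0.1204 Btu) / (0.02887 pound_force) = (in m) 989.2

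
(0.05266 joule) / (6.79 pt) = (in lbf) 4.942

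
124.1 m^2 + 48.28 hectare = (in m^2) 4.829e+05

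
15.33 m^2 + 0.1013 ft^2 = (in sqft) 165.1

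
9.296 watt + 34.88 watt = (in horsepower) 0.05924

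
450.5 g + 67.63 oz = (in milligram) 2.368e+06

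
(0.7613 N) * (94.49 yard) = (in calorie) 15.72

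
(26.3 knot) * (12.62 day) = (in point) 4.182e+10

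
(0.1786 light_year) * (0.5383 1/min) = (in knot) 2.947e+13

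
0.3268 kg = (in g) 326.8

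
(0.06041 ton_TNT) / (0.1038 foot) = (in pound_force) 1.796e+09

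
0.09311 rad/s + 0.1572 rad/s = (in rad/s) 0.2503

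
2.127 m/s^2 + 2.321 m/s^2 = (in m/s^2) 4.448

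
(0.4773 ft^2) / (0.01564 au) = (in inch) 7.461e-10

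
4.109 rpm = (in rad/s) 0.4303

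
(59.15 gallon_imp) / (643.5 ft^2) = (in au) 3.007e-14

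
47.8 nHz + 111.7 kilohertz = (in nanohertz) 1.117e+14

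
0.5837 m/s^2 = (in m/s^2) 0.5837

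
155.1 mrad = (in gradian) 9.874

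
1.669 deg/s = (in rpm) 0.2782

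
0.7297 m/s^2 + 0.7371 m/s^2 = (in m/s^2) 1.467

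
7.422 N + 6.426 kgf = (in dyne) 7.044e+06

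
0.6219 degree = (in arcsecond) 2239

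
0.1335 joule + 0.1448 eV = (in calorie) 0.03191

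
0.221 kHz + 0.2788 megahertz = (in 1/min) 1.674e+07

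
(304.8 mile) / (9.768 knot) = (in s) 9.762e+04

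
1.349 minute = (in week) 0.0001338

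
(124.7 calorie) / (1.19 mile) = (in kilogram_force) 0.02778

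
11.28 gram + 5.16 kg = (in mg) 5.171e+06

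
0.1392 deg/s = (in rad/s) 0.002429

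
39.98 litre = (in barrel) 0.2515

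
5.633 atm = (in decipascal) 5.708e+06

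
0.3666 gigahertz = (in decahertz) 3.666e+07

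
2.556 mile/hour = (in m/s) 1.143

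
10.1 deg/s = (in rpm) 1.683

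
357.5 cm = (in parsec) 1.159e-16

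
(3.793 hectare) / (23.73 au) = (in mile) 6.639e-12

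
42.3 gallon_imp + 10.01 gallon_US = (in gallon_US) 60.81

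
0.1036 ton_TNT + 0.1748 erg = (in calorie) 1.036e+08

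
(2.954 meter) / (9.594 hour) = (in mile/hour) 0.0001913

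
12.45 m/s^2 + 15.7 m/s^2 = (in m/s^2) 28.15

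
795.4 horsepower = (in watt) 5.931e+05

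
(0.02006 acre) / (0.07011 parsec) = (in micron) 3.752e-08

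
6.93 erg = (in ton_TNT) 1.656e-16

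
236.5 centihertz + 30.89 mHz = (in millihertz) 2396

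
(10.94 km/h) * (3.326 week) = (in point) 1.733e+10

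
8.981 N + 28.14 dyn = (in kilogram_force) 0.9158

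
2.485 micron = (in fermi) 2.485e+09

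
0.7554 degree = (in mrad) 13.18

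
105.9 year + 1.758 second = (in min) 5.566e+07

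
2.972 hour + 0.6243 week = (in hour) 107.9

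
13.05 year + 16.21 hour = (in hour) 1.143e+05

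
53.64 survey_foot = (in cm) 1635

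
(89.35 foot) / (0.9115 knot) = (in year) 1.842e-06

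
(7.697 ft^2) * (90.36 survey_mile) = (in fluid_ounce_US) 3.516e+09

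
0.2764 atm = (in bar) 0.2801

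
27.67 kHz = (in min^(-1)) 1.66e+06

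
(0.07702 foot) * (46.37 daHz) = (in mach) 0.03197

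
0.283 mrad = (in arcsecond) 58.37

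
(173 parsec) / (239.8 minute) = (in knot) 7.212e+14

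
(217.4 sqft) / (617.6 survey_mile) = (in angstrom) 2.032e+05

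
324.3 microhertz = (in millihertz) 0.3243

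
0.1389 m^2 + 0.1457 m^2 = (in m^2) 0.2846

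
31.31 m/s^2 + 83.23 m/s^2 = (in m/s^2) 114.5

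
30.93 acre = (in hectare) 12.52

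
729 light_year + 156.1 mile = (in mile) 4.286e+15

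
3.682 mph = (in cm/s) 164.6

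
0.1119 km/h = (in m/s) 0.03108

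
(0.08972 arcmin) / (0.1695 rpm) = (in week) 2.431e-09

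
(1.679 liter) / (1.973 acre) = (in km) 2.103e-10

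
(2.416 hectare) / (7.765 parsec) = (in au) 6.74e-25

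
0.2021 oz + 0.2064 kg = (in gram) 212.1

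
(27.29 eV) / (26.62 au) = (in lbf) 2.468e-31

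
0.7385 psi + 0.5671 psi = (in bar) 0.09002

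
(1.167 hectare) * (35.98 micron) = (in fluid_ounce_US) 1.42e+04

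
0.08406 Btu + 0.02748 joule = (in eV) 5.537e+20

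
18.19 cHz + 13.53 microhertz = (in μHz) 1.819e+05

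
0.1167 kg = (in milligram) 1.167e+05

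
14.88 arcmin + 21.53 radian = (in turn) 3.427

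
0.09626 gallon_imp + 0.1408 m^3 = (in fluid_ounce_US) 4776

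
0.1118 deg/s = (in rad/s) 0.001951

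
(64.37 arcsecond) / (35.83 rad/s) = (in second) 8.71e-06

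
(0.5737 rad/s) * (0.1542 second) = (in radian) 0.08846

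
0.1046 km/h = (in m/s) 0.02906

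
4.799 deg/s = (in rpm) 0.7998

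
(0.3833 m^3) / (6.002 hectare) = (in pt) 0.0181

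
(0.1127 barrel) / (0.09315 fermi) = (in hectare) 1.924e+10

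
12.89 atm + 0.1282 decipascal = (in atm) 12.89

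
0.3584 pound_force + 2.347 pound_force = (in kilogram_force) 1.227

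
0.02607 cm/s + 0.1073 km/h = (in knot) 0.05844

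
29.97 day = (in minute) 4.316e+04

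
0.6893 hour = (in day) 0.02872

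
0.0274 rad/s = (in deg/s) 1.57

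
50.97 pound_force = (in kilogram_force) 23.12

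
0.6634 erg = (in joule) 6.634e-08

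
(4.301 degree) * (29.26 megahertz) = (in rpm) 2.097e+07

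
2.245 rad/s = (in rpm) 21.44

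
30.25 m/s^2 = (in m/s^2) 30.25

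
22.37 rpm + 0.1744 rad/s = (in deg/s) 144.2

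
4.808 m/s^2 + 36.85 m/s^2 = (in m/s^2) 41.66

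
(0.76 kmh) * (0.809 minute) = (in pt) 2.905e+04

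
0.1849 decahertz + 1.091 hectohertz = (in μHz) 1.109e+08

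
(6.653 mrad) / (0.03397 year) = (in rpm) 5.93e-08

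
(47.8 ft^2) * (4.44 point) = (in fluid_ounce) 235.2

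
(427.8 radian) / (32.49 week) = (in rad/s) 2.177e-05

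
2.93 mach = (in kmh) 3592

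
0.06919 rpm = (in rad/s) 0.007246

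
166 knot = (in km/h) 307.4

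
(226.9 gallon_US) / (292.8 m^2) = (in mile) 1.823e-06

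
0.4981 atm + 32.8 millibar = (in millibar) 537.5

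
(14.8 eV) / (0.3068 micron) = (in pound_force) 1.738e-12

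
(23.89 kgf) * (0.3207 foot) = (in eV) 1.429e+20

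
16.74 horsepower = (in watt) 1.248e+04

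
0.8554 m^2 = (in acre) 0.0002114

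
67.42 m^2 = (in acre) 0.01666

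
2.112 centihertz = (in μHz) 2.112e+04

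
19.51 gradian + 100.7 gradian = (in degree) 108.2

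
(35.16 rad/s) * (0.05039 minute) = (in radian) 106.3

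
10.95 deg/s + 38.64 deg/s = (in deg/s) 49.59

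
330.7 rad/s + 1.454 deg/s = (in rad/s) 330.7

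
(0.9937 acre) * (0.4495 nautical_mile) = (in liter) 3.348e+09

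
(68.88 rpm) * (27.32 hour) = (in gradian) 4.516e+07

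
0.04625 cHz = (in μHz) 462.5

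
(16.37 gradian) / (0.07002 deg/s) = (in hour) 0.05845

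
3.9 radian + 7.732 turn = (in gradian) 3341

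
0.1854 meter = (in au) 1.239e-12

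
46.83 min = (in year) 8.91e-05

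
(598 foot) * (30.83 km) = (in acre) 1389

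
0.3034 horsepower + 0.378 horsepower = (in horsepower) 0.6814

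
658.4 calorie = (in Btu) 2.611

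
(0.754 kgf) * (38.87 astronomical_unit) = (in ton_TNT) 1.028e+04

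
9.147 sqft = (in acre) 0.00021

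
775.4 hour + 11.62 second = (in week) 4.615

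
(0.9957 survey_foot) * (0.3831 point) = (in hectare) 4.102e-09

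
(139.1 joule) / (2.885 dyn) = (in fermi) 4.821e+21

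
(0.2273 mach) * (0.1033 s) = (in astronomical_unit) 5.344e-11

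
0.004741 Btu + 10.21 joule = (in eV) 9.495e+19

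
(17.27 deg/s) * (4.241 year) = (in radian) 4.031e+07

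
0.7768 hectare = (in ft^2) 8.361e+04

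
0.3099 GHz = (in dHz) 3.099e+09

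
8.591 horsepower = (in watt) 6406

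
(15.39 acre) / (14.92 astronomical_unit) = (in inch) 1.099e-06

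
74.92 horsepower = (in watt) 5.587e+04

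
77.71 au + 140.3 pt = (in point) 3.295e+16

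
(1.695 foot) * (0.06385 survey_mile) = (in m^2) 53.09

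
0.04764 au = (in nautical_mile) 3.848e+06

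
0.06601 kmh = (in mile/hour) 0.04102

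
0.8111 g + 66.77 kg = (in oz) 2355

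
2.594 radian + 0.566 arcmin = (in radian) 2.594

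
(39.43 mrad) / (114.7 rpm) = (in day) 3.799e-08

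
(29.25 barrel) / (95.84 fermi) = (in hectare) 4.852e+09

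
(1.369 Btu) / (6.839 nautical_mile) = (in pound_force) 0.02564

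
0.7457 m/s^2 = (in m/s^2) 0.7457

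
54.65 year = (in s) 1.723e+09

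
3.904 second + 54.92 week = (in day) 384.4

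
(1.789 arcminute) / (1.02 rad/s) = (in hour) 1.417e-07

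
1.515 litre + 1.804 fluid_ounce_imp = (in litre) 1.566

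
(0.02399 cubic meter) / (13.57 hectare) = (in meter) 1.768e-07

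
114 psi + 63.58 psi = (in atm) 12.08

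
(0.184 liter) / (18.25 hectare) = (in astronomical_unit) 6.74e-21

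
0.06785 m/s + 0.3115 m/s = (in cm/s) 37.93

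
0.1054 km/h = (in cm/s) 2.928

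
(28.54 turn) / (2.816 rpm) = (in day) 0.007038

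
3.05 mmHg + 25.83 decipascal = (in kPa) 0.4092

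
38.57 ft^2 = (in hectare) 0.0003583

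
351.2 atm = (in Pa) 3.559e+07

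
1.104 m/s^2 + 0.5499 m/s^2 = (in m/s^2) 1.654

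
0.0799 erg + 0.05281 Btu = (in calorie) 13.32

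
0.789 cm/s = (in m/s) 0.00789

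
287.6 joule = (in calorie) 68.74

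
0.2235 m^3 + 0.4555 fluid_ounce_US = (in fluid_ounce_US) 7558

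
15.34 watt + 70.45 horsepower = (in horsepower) 70.47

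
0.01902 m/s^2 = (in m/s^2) 0.01902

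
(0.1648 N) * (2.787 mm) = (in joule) 0.0004593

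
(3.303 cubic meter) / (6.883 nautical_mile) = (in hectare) 2.591e-08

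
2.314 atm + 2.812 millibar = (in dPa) 2.347e+06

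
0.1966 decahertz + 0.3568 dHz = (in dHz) 20.02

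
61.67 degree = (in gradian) 68.52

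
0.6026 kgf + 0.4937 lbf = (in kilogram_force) 0.8265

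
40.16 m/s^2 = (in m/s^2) 40.16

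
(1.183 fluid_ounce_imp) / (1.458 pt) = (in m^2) 0.06535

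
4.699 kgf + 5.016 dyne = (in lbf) 10.36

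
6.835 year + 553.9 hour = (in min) 3.626e+06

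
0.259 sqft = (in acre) 5.946e-06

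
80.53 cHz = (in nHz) 8.053e+08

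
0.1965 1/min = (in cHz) 0.3275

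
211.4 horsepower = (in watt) 1.576e+05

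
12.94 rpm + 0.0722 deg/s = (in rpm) 12.95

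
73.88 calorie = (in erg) 3.091e+09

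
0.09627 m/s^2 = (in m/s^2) 0.09627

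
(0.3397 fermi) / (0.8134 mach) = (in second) 1.227e-18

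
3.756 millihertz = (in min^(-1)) 0.2254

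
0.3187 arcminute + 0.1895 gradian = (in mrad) 3.069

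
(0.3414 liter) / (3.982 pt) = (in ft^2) 2.616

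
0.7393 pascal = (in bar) 7.393e-06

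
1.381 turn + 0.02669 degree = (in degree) 497.2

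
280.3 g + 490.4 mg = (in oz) 9.905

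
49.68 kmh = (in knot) 26.83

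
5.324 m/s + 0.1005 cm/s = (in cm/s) 532.5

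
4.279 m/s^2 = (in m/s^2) 4.279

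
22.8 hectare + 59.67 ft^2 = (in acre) 56.34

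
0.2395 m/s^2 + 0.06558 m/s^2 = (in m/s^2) 0.3051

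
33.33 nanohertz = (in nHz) 33.33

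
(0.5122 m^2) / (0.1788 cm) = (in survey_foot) 939.8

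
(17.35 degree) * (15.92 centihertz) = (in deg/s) 2.762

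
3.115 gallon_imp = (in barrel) 0.08907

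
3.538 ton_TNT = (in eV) 9.239e+28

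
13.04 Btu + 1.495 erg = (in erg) 1.376e+11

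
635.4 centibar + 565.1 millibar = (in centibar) 691.9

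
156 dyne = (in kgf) 0.0001591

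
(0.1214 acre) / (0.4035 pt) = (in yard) 3.774e+06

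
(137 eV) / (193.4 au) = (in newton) 7.587e-31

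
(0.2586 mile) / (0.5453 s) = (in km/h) 2748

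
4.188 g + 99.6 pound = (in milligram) 4.518e+07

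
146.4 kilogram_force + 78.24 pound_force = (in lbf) 401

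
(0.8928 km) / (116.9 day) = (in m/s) 8.839e-05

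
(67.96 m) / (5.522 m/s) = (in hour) 0.003419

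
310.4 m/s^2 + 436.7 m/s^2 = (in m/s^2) 747.1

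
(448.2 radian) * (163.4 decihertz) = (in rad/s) 7324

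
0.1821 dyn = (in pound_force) 4.094e-07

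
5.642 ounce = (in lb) 0.3526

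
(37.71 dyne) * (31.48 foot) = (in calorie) 0.0008648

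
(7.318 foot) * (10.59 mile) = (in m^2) 3.801e+04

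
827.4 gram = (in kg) 0.8274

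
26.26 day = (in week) 3.751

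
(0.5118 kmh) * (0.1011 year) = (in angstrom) 4.533e+15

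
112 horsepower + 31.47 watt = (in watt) 8.355e+04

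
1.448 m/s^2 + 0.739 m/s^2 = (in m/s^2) 2.187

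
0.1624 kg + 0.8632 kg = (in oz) 36.18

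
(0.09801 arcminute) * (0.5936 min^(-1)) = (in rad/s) 2.821e-07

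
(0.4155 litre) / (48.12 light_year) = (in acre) 2.255e-25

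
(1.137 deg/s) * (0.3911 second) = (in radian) 0.007761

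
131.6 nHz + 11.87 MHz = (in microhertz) 1.187e+13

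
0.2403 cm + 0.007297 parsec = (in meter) 2.252e+14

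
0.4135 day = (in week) 0.05907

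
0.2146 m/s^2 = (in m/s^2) 0.2146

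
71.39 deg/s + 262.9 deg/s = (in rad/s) 5.834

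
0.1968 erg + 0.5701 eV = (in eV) 1.228e+11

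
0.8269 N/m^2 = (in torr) 0.006202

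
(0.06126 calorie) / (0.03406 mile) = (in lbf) 0.001051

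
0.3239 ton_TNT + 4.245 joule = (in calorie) 3.239e+08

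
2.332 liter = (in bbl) 0.01467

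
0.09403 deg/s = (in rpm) 0.01567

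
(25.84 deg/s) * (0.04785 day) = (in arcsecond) 3.846e+08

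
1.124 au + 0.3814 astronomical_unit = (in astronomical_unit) 1.505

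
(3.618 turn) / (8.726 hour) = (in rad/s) 0.0007237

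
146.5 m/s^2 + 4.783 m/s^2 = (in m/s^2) 151.3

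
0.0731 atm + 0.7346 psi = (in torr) 93.55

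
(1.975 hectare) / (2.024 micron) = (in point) 2.766e+13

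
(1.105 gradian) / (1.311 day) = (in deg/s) 8.78e-06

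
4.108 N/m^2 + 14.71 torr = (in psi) 0.285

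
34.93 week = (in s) 2.113e+07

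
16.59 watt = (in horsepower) 0.02225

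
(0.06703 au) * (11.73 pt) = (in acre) 1.025e+04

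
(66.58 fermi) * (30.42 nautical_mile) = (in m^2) 3.751e-09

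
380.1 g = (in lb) 0.838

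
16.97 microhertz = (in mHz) 0.01697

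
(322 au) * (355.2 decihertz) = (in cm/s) 1.711e+17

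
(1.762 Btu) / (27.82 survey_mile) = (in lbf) 0.009334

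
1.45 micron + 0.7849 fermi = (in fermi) 1.45e+09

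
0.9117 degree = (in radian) 0.01591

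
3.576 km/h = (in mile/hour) 2.222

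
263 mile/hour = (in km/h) 423.3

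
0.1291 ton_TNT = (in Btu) 5.12e+05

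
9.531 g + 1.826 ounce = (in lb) 0.1351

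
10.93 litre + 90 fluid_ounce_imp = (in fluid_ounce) 456.1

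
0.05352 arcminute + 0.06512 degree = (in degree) 0.06601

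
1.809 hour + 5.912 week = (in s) 3.582e+06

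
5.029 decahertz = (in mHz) 5.029e+04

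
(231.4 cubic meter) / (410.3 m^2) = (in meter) 0.564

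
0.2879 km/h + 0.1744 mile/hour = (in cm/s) 15.79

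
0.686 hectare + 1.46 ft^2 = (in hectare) 0.686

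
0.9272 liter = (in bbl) 0.005832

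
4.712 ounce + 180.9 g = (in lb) 0.6933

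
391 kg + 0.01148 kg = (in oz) 1.379e+04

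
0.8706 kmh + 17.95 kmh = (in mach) 0.01535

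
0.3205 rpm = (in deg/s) 1.923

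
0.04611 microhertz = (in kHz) 4.611e-11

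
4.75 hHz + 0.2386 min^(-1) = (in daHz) 47.5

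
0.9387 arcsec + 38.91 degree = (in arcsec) 1.401e+05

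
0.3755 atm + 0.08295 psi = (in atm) 0.3811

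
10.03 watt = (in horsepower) 0.01345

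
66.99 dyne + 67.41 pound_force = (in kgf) 30.58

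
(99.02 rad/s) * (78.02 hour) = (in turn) 4.426e+06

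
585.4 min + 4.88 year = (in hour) 4.276e+04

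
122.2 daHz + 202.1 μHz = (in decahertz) 122.2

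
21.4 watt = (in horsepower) 0.0287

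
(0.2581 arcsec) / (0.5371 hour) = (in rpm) 6.18e-09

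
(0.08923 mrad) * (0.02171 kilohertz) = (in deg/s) 0.111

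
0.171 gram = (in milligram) 171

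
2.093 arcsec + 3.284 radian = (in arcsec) 6.774e+05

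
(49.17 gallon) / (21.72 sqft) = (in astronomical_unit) 6.166e-13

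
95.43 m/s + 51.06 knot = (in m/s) 121.7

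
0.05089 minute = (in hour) 0.0008482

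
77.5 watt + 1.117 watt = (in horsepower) 0.1054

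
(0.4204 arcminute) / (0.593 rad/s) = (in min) 3.437e-06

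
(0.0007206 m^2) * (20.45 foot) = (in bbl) 0.02825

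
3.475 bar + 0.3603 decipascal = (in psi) 50.4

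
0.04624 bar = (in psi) 0.6707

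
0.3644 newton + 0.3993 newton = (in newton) 0.7637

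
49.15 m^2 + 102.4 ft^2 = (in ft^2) 631.4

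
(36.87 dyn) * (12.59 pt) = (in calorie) 3.914e-07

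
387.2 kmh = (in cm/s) 1.076e+04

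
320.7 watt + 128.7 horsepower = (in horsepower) 129.1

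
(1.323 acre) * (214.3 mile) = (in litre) 1.846e+12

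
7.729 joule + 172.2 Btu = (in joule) 1.817e+05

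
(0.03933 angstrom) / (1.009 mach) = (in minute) 1.908e-16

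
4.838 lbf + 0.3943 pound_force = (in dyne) 2.327e+06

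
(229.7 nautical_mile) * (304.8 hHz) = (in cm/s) 1.297e+12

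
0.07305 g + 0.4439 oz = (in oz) 0.4465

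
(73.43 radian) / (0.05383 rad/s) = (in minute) 22.74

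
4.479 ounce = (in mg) 1.27e+05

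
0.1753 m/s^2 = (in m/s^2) 0.1753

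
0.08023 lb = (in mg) 3.639e+04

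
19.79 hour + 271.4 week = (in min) 2.737e+06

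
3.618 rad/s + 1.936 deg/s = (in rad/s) 3.652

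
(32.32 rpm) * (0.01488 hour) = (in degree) 1.039e+04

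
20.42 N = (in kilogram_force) 2.082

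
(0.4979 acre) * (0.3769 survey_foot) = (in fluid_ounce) 7.827e+06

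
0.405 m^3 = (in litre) 405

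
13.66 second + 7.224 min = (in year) 1.418e-05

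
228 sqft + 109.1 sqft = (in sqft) 337.1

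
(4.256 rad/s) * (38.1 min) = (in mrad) 9.729e+06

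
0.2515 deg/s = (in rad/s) 0.00439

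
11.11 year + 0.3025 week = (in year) 11.12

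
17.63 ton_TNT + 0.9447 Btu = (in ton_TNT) 17.63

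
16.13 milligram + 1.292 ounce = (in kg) 0.03664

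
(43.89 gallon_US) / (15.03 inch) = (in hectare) 4.352e-05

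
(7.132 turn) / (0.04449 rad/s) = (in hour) 0.2798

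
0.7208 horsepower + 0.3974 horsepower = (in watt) 833.8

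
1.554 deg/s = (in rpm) 0.259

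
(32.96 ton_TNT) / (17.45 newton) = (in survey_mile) 4.911e+06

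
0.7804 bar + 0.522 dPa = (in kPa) 78.04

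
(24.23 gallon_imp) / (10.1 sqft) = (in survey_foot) 0.3851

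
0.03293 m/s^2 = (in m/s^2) 0.03293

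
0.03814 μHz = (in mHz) 3.814e-05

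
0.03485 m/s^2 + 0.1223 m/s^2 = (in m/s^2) 0.1572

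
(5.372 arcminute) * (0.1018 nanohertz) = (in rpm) 1.519e-12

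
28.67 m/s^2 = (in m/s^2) 28.67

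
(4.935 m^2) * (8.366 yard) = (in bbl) 237.5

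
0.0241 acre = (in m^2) 97.53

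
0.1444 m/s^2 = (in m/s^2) 0.1444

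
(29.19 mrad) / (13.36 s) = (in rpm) 0.02086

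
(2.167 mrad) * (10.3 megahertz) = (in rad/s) 2.232e+04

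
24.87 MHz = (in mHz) 2.487e+10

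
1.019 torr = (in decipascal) 1359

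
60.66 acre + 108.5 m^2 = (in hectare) 24.56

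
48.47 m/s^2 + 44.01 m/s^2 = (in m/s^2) 92.48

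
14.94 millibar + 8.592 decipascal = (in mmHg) 11.21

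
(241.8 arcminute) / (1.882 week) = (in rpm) 5.901e-07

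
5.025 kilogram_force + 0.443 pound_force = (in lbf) 11.52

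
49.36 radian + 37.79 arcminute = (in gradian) 3143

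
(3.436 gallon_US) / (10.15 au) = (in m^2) 8.566e-15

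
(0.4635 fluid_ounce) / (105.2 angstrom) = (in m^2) 1303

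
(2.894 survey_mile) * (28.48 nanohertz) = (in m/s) 0.0001326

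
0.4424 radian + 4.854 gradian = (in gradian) 33.02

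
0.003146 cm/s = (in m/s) 3.146e-05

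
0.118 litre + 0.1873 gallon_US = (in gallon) 0.2185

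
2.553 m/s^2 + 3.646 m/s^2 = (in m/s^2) 6.199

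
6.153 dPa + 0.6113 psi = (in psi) 0.6114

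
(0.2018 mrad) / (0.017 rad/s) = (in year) 3.764e-10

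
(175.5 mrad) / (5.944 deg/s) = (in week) 2.797e-06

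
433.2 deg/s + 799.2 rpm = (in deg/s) 5228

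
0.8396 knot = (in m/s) 0.4319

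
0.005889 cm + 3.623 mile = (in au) 3.898e-08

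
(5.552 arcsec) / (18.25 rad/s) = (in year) 4.677e-14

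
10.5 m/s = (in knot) 20.41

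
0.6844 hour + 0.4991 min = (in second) 2494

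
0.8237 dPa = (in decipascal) 0.8237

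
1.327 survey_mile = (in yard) 2336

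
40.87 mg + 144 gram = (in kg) 0.144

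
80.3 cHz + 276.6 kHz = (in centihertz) 2.766e+07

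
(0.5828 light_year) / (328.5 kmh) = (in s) 6.042e+13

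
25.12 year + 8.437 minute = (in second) 7.922e+08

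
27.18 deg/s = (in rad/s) 0.4744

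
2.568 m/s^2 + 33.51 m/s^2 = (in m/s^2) 36.08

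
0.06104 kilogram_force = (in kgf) 0.06104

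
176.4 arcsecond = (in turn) 0.0001361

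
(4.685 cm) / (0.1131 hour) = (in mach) 3.379e-07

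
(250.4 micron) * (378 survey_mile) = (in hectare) 0.01523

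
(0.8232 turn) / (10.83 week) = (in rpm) 7.541e-06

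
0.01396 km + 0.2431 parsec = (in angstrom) 7.501e+25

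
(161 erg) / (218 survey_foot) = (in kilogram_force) 2.471e-08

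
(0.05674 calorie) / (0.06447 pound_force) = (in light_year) 8.75e-17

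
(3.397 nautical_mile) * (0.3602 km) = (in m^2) 2.266e+06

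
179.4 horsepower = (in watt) 1.338e+05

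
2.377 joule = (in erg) 2.377e+07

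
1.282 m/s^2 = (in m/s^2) 1.282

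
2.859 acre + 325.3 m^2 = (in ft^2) 1.28e+05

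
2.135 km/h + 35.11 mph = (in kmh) 58.64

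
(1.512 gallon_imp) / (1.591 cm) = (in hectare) 4.32e-05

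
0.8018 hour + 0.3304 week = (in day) 2.346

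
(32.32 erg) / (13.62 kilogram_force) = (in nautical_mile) 1.307e-11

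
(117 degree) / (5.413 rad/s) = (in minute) 0.006287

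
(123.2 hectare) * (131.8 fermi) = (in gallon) 4.29e-05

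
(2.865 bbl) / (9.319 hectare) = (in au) 3.267e-17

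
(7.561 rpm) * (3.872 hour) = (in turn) 1757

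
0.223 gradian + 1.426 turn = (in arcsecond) 1.849e+06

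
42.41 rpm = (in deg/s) 254.5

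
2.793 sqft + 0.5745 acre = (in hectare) 0.2325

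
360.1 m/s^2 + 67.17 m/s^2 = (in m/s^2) 427.3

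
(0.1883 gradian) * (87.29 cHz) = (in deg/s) 0.1479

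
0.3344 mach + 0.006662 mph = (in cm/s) 1.139e+04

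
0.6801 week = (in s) 4.113e+05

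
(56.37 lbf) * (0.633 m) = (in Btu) 0.1504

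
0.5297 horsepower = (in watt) 395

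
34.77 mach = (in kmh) 4.262e+04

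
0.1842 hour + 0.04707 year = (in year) 0.04709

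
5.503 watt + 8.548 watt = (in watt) 14.05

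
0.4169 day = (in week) 0.05956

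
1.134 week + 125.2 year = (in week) 6529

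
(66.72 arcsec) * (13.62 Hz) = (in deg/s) 0.2524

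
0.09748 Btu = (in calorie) 24.58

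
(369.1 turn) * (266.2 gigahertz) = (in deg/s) 3.537e+16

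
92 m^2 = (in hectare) 0.0092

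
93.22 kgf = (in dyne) 9.142e+07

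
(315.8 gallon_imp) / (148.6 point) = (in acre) 0.006767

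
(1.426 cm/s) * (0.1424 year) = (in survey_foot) 2.101e+05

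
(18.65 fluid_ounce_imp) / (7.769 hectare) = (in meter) 6.821e-09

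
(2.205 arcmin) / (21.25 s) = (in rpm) 0.0002882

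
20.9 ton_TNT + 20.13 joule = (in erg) 8.745e+17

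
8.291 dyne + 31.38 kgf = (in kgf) 31.38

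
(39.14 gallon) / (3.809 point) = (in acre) 0.02725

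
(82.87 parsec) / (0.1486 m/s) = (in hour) 4.78e+15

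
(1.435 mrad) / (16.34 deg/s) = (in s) 0.005032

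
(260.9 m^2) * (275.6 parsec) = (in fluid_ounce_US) 7.502e+25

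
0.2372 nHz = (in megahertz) 2.372e-16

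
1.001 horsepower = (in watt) 746.4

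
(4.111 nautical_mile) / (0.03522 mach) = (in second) 634.9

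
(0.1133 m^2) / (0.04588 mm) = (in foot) 8102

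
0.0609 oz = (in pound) 0.003806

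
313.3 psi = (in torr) 1.62e+04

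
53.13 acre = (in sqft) 2.314e+06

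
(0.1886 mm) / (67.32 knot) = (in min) 9.076e-08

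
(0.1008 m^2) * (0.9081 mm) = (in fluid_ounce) 3.095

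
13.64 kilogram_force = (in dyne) 1.338e+07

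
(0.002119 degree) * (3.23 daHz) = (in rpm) 0.01141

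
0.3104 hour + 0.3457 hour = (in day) 0.02734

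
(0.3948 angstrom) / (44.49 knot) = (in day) 1.996e-17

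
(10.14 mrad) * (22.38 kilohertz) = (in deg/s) 1.3e+04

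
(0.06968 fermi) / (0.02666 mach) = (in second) 7.676e-18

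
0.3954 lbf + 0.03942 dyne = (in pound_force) 0.3954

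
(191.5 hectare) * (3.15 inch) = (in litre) 1.532e+08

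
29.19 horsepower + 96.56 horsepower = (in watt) 9.377e+04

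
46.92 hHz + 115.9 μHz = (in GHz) 4.692e-06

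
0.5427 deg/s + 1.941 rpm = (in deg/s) 12.19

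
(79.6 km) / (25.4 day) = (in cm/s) 3.627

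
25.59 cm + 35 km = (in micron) 3.5e+10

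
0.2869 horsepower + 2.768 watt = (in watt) 216.7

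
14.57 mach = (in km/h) 1.786e+04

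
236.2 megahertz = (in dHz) 2.362e+09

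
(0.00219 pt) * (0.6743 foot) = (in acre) 3.924e-11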